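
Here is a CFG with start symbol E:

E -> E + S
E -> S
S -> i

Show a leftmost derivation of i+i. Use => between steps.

E => E+S => S+S => i+S => i+i

E => E+S   [E -> E + S]
E+S => S+S   [E -> S]
S+S => i+S   [S -> i]
i+S => i+i   [S -> i]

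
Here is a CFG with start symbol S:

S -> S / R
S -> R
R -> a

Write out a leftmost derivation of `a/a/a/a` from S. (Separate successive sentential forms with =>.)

S => S/R => S/R/R => S/R/R/R => R/R/R/R => a/R/R/R => a/a/R/R => a/a/a/R => a/a/a/a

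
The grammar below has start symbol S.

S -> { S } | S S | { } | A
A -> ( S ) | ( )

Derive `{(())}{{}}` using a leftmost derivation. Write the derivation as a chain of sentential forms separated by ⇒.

S⇒SS⇒{S}S⇒{A}S⇒{(S)}S⇒{(A)}S⇒{(())}S⇒{(())}{S}⇒{(())}{{}}

S ⇒ SS   [S -> S S]
SS ⇒ {S}S   [S -> { S }]
{S}S ⇒ {A}S   [S -> A]
{A}S ⇒ {(S)}S   [A -> ( S )]
{(S)}S ⇒ {(A)}S   [S -> A]
{(A)}S ⇒ {(())}S   [A -> ( )]
{(())}S ⇒ {(())}{S}   [S -> { S }]
{(())}{S} ⇒ {(())}{{}}   [S -> { }]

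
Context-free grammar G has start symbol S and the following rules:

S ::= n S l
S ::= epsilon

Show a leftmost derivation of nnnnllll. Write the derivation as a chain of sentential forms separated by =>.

S => nSl   [S ::= n S l]
nSl => nnSll   [S ::= n S l]
nnSll => nnnSlll   [S ::= n S l]
nnnSlll => nnnnSllll   [S ::= n S l]
nnnnSllll => nnnnllll   [S ::= epsilon]

S => nSl => nnSll => nnnSlll => nnnnSllll => nnnnllll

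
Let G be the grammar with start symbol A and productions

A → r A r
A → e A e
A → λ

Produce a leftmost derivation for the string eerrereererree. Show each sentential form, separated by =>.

A => eAe => eeAee => eerAree => eerrArree => eerreAerree => eerrerArerree => eerrereAererree => eerrereererree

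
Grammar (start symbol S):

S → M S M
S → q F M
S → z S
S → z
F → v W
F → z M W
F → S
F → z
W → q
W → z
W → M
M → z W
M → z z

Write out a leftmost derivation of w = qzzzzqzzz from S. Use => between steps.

S => qFM => qzMWM => qzzWWM => qzzMWM => qzzzWWM => qzzzzWM => qzzzzqM => qzzzzqzW => qzzzzqzM => qzzzzqzzW => qzzzzqzzz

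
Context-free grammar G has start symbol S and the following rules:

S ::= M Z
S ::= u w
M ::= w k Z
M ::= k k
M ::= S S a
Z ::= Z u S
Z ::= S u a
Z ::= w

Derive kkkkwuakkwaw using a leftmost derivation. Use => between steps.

S => MZ   [S ::= M Z]
MZ => SSaZ   [M ::= S S a]
SSaZ => MZSaZ   [S ::= M Z]
MZSaZ => kkZSaZ   [M ::= k k]
kkZSaZ => kkSuaSaZ   [Z ::= S u a]
kkSuaSaZ => kkMZuaSaZ   [S ::= M Z]
kkMZuaSaZ => kkkkZuaSaZ   [M ::= k k]
kkkkZuaSaZ => kkkkwuaSaZ   [Z ::= w]
kkkkwuaSaZ => kkkkwuaMZaZ   [S ::= M Z]
kkkkwuaMZaZ => kkkkwuakkZaZ   [M ::= k k]
kkkkwuakkZaZ => kkkkwuakkwaZ   [Z ::= w]
kkkkwuakkwaZ => kkkkwuakkwaw   [Z ::= w]

S => MZ => SSaZ => MZSaZ => kkZSaZ => kkSuaSaZ => kkMZuaSaZ => kkkkZuaSaZ => kkkkwuaSaZ => kkkkwuaMZaZ => kkkkwuakkZaZ => kkkkwuakkwaZ => kkkkwuakkwaw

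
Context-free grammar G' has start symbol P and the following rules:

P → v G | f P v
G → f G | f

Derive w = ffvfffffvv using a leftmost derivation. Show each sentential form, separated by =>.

P=>fPv=>ffPvv=>ffvGvv=>ffvfGvv=>ffvffGvv=>ffvfffGvv=>ffvffffGvv=>ffvfffffvv

P => fPv   [P → f P v]
fPv => ffPvv   [P → f P v]
ffPvv => ffvGvv   [P → v G]
ffvGvv => ffvfGvv   [G → f G]
ffvfGvv => ffvffGvv   [G → f G]
ffvffGvv => ffvfffGvv   [G → f G]
ffvfffGvv => ffvffffGvv   [G → f G]
ffvffffGvv => ffvfffffvv   [G → f]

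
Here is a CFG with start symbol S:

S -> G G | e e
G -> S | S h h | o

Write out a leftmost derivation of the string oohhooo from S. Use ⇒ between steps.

S ⇒ GG ⇒ SG ⇒ GGG ⇒ ShhGG ⇒ GGhhGG ⇒ oGhhGG ⇒ oohhGG ⇒ oohhoG ⇒ oohhoS ⇒ oohhoGG ⇒ oohhooG ⇒ oohhooo

S ⇒ GG   [S -> G G]
GG ⇒ SG   [G -> S]
SG ⇒ GGG   [S -> G G]
GGG ⇒ ShhGG   [G -> S h h]
ShhGG ⇒ GGhhGG   [S -> G G]
GGhhGG ⇒ oGhhGG   [G -> o]
oGhhGG ⇒ oohhGG   [G -> o]
oohhGG ⇒ oohhoG   [G -> o]
oohhoG ⇒ oohhoS   [G -> S]
oohhoS ⇒ oohhoGG   [S -> G G]
oohhoGG ⇒ oohhooG   [G -> o]
oohhooG ⇒ oohhooo   [G -> o]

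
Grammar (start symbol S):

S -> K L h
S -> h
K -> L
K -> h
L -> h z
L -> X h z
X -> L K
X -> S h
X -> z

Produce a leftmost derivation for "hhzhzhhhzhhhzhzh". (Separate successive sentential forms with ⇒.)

S ⇒ KLh   [S -> K L h]
KLh ⇒ hLh   [K -> h]
hLh ⇒ hXhzh   [L -> X h z]
hXhzh ⇒ hLKhzh   [X -> L K]
hLKhzh ⇒ hhzKhzh   [L -> h z]
hhzKhzh ⇒ hhzLhzh   [K -> L]
hhzLhzh ⇒ hhzXhzhzh   [L -> X h z]
hhzXhzhzh ⇒ hhzShhzhzh   [X -> S h]
hhzShhzhzh ⇒ hhzKLhhhzhzh   [S -> K L h]
hhzKLhhhzhzh ⇒ hhzLLhhhzhzh   [K -> L]
hhzLLhhhzhzh ⇒ hhzhzLhhhzhzh   [L -> h z]
hhzhzLhhhzhzh ⇒ hhzhzXhzhhhzhzh   [L -> X h z]
hhzhzXhzhhhzhzh ⇒ hhzhzShhzhhhzhzh   [X -> S h]
hhzhzShhzhhhzhzh ⇒ hhzhzhhhzhhhzhzh   [S -> h]

S⇒KLh⇒hLh⇒hXhzh⇒hLKhzh⇒hhzKhzh⇒hhzLhzh⇒hhzXhzhzh⇒hhzShhzhzh⇒hhzKLhhhzhzh⇒hhzLLhhhzhzh⇒hhzhzLhhhzhzh⇒hhzhzXhzhhhzhzh⇒hhzhzShhzhhhzhzh⇒hhzhzhhhzhhhzhzh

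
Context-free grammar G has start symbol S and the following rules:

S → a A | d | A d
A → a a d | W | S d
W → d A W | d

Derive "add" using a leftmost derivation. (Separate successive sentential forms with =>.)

S => aA => aSd => add

S => aA   [S → a A]
aA => aSd   [A → S d]
aSd => add   [S → d]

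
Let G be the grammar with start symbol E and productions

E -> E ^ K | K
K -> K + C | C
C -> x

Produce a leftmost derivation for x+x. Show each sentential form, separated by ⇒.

E ⇒ K ⇒ K+C ⇒ C+C ⇒ x+C ⇒ x+x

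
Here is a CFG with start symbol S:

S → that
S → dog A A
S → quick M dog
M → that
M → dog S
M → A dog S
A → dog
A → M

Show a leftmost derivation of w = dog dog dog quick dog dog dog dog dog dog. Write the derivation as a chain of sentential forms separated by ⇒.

S ⇒ dog A A ⇒ dog dog A ⇒ dog dog M ⇒ dog dog dog S ⇒ dog dog dog quick M dog ⇒ dog dog dog quick A dog S dog ⇒ dog dog dog quick dog dog S dog ⇒ dog dog dog quick dog dog dog A A dog ⇒ dog dog dog quick dog dog dog dog A dog ⇒ dog dog dog quick dog dog dog dog dog dog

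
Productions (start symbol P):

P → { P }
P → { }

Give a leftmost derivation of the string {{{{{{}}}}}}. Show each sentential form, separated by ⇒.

P ⇒ {P}   [P → { P }]
{P} ⇒ {{P}}   [P → { P }]
{{P}} ⇒ {{{P}}}   [P → { P }]
{{{P}}} ⇒ {{{{P}}}}   [P → { P }]
{{{{P}}}} ⇒ {{{{{P}}}}}   [P → { P }]
{{{{{P}}}}} ⇒ {{{{{{}}}}}}   [P → { }]

P ⇒ {P} ⇒ {{P}} ⇒ {{{P}}} ⇒ {{{{P}}}} ⇒ {{{{{P}}}}} ⇒ {{{{{{}}}}}}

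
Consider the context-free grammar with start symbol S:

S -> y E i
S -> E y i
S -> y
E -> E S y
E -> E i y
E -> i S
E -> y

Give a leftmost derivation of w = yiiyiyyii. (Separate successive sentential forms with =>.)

S => yEi   [S -> y E i]
yEi => yiSi   [E -> i S]
yiSi => yiEyii   [S -> E y i]
yiEyii => yiEiyyii   [E -> E i y]
yiEiyyii => yiiSiyyii   [E -> i S]
yiiSiyyii => yiiyiyyii   [S -> y]

S=>yEi=>yiSi=>yiEyii=>yiEiyyii=>yiiSiyyii=>yiiyiyyii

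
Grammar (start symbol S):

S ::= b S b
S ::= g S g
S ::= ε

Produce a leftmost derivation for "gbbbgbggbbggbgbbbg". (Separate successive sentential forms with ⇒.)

S ⇒ gSg ⇒ gbSbg ⇒ gbbSbbg ⇒ gbbbSbbbg ⇒ gbbbgSgbbbg ⇒ gbbbgbSbgbbbg ⇒ gbbbgbgSgbgbbbg ⇒ gbbbgbggSggbgbbbg ⇒ gbbbgbggbSbggbgbbbg ⇒ gbbbgbggbbggbgbbbg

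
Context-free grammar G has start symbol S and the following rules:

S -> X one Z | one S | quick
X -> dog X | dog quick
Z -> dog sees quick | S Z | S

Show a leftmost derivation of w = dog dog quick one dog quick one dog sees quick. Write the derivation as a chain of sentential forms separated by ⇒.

S ⇒ X one Z   [S -> X one Z]
X one Z ⇒ dog X one Z   [X -> dog X]
dog X one Z ⇒ dog dog quick one Z   [X -> dog quick]
dog dog quick one Z ⇒ dog dog quick one S   [Z -> S]
dog dog quick one S ⇒ dog dog quick one X one Z   [S -> X one Z]
dog dog quick one X one Z ⇒ dog dog quick one dog quick one Z   [X -> dog quick]
dog dog quick one dog quick one Z ⇒ dog dog quick one dog quick one dog sees quick   [Z -> dog sees quick]

S ⇒ X one Z ⇒ dog X one Z ⇒ dog dog quick one Z ⇒ dog dog quick one S ⇒ dog dog quick one X one Z ⇒ dog dog quick one dog quick one Z ⇒ dog dog quick one dog quick one dog sees quick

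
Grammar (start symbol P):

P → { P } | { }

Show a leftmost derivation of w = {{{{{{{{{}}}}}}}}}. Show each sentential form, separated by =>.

P => {P} => {{P}} => {{{P}}} => {{{{P}}}} => {{{{{P}}}}} => {{{{{{P}}}}}} => {{{{{{{P}}}}}}} => {{{{{{{{P}}}}}}}} => {{{{{{{{{}}}}}}}}}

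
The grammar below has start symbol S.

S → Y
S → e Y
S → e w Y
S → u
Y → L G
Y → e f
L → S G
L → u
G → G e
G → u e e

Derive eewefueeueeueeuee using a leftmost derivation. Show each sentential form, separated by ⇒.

S ⇒ eY   [S → e Y]
eY ⇒ eLG   [Y → L G]
eLG ⇒ eSGG   [L → S G]
eSGG ⇒ eewYGG   [S → e w Y]
eewYGG ⇒ eewLGGG   [Y → L G]
eewLGGG ⇒ eewSGGGG   [L → S G]
eewSGGGG ⇒ eewYGGGG   [S → Y]
eewYGGGG ⇒ eewefGGGG   [Y → e f]
eewefGGGG ⇒ eewefueeGGG   [G → u e e]
eewefueeGGG ⇒ eewefueeueeGG   [G → u e e]
eewefueeueeGG ⇒ eewefueeueeueeG   [G → u e e]
eewefueeueeueeG ⇒ eewefueeueeueeuee   [G → u e e]

S ⇒ eY ⇒ eLG ⇒ eSGG ⇒ eewYGG ⇒ eewLGGG ⇒ eewSGGGG ⇒ eewYGGGG ⇒ eewefGGGG ⇒ eewefueeGGG ⇒ eewefueeueeGG ⇒ eewefueeueeueeG ⇒ eewefueeueeueeuee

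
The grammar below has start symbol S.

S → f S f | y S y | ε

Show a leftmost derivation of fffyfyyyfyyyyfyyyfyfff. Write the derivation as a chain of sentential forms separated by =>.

S => fSf   [S → f S f]
fSf => ffSff   [S → f S f]
ffSff => fffSfff   [S → f S f]
fffSfff => fffySyfff   [S → y S y]
fffySyfff => fffyfSfyfff   [S → f S f]
fffyfSfyfff => fffyfySyfyfff   [S → y S y]
fffyfySyfyfff => fffyfyySyyfyfff   [S → y S y]
fffyfyySyyfyfff => fffyfyyySyyyfyfff   [S → y S y]
fffyfyyySyyyfyfff => fffyfyyyfSfyyyfyfff   [S → f S f]
fffyfyyyfSfyyyfyfff => fffyfyyyfySyfyyyfyfff   [S → y S y]
fffyfyyyfySyfyyyfyfff => fffyfyyyfyySyyfyyyfyfff   [S → y S y]
fffyfyyyfyySyyfyyyfyfff => fffyfyyyfyyyyfyyyfyfff   [S → ε]

S => fSf => ffSff => fffSfff => fffySyfff => fffyfSfyfff => fffyfySyfyfff => fffyfyySyyfyfff => fffyfyyySyyyfyfff => fffyfyyyfSfyyyfyfff => fffyfyyyfySyfyyyfyfff => fffyfyyyfyySyyfyyyfyfff => fffyfyyyfyyyyfyyyfyfff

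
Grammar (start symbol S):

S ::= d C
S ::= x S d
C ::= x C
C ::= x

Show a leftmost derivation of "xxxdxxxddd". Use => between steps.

S => xSd => xxSdd => xxxSddd => xxxdCddd => xxxdxCddd => xxxdxxCddd => xxxdxxxddd

S => xSd   [S ::= x S d]
xSd => xxSdd   [S ::= x S d]
xxSdd => xxxSddd   [S ::= x S d]
xxxSddd => xxxdCddd   [S ::= d C]
xxxdCddd => xxxdxCddd   [C ::= x C]
xxxdxCddd => xxxdxxCddd   [C ::= x C]
xxxdxxCddd => xxxdxxxddd   [C ::= x]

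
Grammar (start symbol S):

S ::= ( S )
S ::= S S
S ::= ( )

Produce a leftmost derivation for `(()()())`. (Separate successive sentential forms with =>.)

S => (S) => (SS) => (()S) => (()SS) => (()()S) => (()()())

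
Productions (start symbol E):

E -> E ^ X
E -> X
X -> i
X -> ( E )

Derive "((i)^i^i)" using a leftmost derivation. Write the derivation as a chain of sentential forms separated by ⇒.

E⇒X⇒(E)⇒(E^X)⇒(E^X^X)⇒(X^X^X)⇒((E)^X^X)⇒((X)^X^X)⇒((i)^X^X)⇒((i)^i^X)⇒((i)^i^i)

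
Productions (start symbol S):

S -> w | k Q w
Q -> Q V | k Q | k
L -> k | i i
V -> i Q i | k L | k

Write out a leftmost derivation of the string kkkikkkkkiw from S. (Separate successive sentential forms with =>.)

S=>kQw=>kkQw=>kkQVw=>kkkVw=>kkkiQiw=>kkkikQiw=>kkkikQViw=>kkkikkQViw=>kkkikkQVViw=>kkkikkkVViw=>kkkikkkkViw=>kkkikkkkkiw

S => kQw   [S -> k Q w]
kQw => kkQw   [Q -> k Q]
kkQw => kkQVw   [Q -> Q V]
kkQVw => kkkVw   [Q -> k]
kkkVw => kkkiQiw   [V -> i Q i]
kkkiQiw => kkkikQiw   [Q -> k Q]
kkkikQiw => kkkikQViw   [Q -> Q V]
kkkikQViw => kkkikkQViw   [Q -> k Q]
kkkikkQViw => kkkikkQVViw   [Q -> Q V]
kkkikkQVViw => kkkikkkVViw   [Q -> k]
kkkikkkVViw => kkkikkkkViw   [V -> k]
kkkikkkkViw => kkkikkkkkiw   [V -> k]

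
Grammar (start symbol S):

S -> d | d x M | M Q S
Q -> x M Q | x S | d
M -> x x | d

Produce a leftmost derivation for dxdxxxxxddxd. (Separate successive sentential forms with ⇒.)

S ⇒ MQS ⇒ dQS ⇒ dxSS ⇒ dxdxMS ⇒ dxdxxxS ⇒ dxdxxxMQS ⇒ dxdxxxxxQS ⇒ dxdxxxxxdS ⇒ dxdxxxxxddxM ⇒ dxdxxxxxddxd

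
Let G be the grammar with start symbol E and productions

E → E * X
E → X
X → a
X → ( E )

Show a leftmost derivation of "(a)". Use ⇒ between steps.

E ⇒ X ⇒ (E) ⇒ (X) ⇒ (a)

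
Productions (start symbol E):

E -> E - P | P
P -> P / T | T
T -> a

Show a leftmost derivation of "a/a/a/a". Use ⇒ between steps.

E ⇒ P   [E -> P]
P ⇒ P/T   [P -> P / T]
P/T ⇒ P/T/T   [P -> P / T]
P/T/T ⇒ P/T/T/T   [P -> P / T]
P/T/T/T ⇒ T/T/T/T   [P -> T]
T/T/T/T ⇒ a/T/T/T   [T -> a]
a/T/T/T ⇒ a/a/T/T   [T -> a]
a/a/T/T ⇒ a/a/a/T   [T -> a]
a/a/a/T ⇒ a/a/a/a   [T -> a]

E⇒P⇒P/T⇒P/T/T⇒P/T/T/T⇒T/T/T/T⇒a/T/T/T⇒a/a/T/T⇒a/a/a/T⇒a/a/a/a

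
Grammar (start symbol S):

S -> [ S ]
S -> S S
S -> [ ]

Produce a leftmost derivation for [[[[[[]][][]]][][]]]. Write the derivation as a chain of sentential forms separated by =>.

S => [S] => [[S]] => [[SS]] => [[SSS]] => [[[S]SS]] => [[[[S]]SS]] => [[[[SS]]SS]] => [[[[SSS]]SS]] => [[[[[S]SS]]SS]] => [[[[[[]]SS]]SS]] => [[[[[[]][]S]]SS]] => [[[[[[]][][]]]SS]] => [[[[[[]][][]]][]S]] => [[[[[[]][][]]][][]]]

S => [S]   [S -> [ S ]]
[S] => [[S]]   [S -> [ S ]]
[[S]] => [[SS]]   [S -> S S]
[[SS]] => [[SSS]]   [S -> S S]
[[SSS]] => [[[S]SS]]   [S -> [ S ]]
[[[S]SS]] => [[[[S]]SS]]   [S -> [ S ]]
[[[[S]]SS]] => [[[[SS]]SS]]   [S -> S S]
[[[[SS]]SS]] => [[[[SSS]]SS]]   [S -> S S]
[[[[SSS]]SS]] => [[[[[S]SS]]SS]]   [S -> [ S ]]
[[[[[S]SS]]SS]] => [[[[[[]]SS]]SS]]   [S -> [ ]]
[[[[[[]]SS]]SS]] => [[[[[[]][]S]]SS]]   [S -> [ ]]
[[[[[[]][]S]]SS]] => [[[[[[]][][]]]SS]]   [S -> [ ]]
[[[[[[]][][]]]SS]] => [[[[[[]][][]]][]S]]   [S -> [ ]]
[[[[[[]][][]]][]S]] => [[[[[[]][][]]][][]]]   [S -> [ ]]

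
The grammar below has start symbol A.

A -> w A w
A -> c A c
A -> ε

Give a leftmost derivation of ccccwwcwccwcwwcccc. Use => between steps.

A=>cAc=>ccAcc=>cccAccc=>ccccAcccc=>ccccwAwcccc=>ccccwwAwwcccc=>ccccwwcAcwwcccc=>ccccwwcwAwcwwcccc=>ccccwwcwcAcwcwwcccc=>ccccwwcwccwcwwcccc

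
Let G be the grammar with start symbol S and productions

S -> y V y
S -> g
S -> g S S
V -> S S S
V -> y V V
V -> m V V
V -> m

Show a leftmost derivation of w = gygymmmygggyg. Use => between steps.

S => gSS   [S -> g S S]
gSS => gyVyS   [S -> y V y]
gyVyS => gySSSyS   [V -> S S S]
gySSSyS => gygSSSSyS   [S -> g S S]
gygSSSSyS => gygyVySSSyS   [S -> y V y]
gygyVySSSyS => gygymVVySSSyS   [V -> m V V]
gygymVVySSSyS => gygymmVySSSyS   [V -> m]
gygymmVySSSyS => gygymmmySSSyS   [V -> m]
gygymmmySSSyS => gygymmmygSSyS   [S -> g]
gygymmmygSSyS => gygymmmyggSyS   [S -> g]
gygymmmyggSyS => gygymmmygggyS   [S -> g]
gygymmmygggyS => gygymmmygggyg   [S -> g]

S=>gSS=>gyVyS=>gySSSyS=>gygSSSSyS=>gygyVySSSyS=>gygymVVySSSyS=>gygymmVySSSyS=>gygymmmySSSyS=>gygymmmygSSyS=>gygymmmyggSyS=>gygymmmygggyS=>gygymmmygggyg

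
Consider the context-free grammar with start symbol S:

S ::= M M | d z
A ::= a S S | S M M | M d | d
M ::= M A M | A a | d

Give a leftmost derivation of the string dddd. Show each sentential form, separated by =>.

S=>MM=>MAMM=>dAMM=>ddMM=>dddM=>dddd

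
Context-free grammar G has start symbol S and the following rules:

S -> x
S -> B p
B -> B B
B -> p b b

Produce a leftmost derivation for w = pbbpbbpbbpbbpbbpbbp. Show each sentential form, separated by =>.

S => Bp   [S -> B p]
Bp => BBp   [B -> B B]
BBp => BBBp   [B -> B B]
BBBp => pbbBBp   [B -> p b b]
pbbBBp => pbbBBBp   [B -> B B]
pbbBBBp => pbbBBBBp   [B -> B B]
pbbBBBBp => pbbBBBBBp   [B -> B B]
pbbBBBBBp => pbbpbbBBBBp   [B -> p b b]
pbbpbbBBBBp => pbbpbbpbbBBBp   [B -> p b b]
pbbpbbpbbBBBp => pbbpbbpbbpbbBBp   [B -> p b b]
pbbpbbpbbpbbBBp => pbbpbbpbbpbbpbbBp   [B -> p b b]
pbbpbbpbbpbbpbbBp => pbbpbbpbbpbbpbbpbbp   [B -> p b b]

S => Bp => BBp => BBBp => pbbBBp => pbbBBBp => pbbBBBBp => pbbBBBBBp => pbbpbbBBBBp => pbbpbbpbbBBBp => pbbpbbpbbpbbBBp => pbbpbbpbbpbbpbbBp => pbbpbbpbbpbbpbbpbbp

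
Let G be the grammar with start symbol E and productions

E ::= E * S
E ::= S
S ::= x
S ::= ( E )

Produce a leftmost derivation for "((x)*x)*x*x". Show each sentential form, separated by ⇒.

E⇒E*S⇒E*S*S⇒S*S*S⇒(E)*S*S⇒(E*S)*S*S⇒(S*S)*S*S⇒((E)*S)*S*S⇒((S)*S)*S*S⇒((x)*S)*S*S⇒((x)*x)*S*S⇒((x)*x)*x*S⇒((x)*x)*x*x

E ⇒ E*S   [E ::= E * S]
E*S ⇒ E*S*S   [E ::= E * S]
E*S*S ⇒ S*S*S   [E ::= S]
S*S*S ⇒ (E)*S*S   [S ::= ( E )]
(E)*S*S ⇒ (E*S)*S*S   [E ::= E * S]
(E*S)*S*S ⇒ (S*S)*S*S   [E ::= S]
(S*S)*S*S ⇒ ((E)*S)*S*S   [S ::= ( E )]
((E)*S)*S*S ⇒ ((S)*S)*S*S   [E ::= S]
((S)*S)*S*S ⇒ ((x)*S)*S*S   [S ::= x]
((x)*S)*S*S ⇒ ((x)*x)*S*S   [S ::= x]
((x)*x)*S*S ⇒ ((x)*x)*x*S   [S ::= x]
((x)*x)*x*S ⇒ ((x)*x)*x*x   [S ::= x]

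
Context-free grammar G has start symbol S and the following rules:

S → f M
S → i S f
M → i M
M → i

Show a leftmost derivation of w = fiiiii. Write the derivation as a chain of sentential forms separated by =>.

S=>fM=>fiM=>fiiM=>fiiiM=>fiiiiM=>fiiiii

S => fM   [S → f M]
fM => fiM   [M → i M]
fiM => fiiM   [M → i M]
fiiM => fiiiM   [M → i M]
fiiiM => fiiiiM   [M → i M]
fiiiiM => fiiiii   [M → i]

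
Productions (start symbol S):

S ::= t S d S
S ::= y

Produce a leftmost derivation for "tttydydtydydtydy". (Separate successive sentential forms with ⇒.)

S ⇒ tSdS ⇒ ttSdSdS ⇒ tttSdSdSdS ⇒ tttydSdSdS ⇒ tttydydSdS ⇒ tttydydtSdSdS ⇒ tttydydtydSdS ⇒ tttydydtydydS ⇒ tttydydtydydtSdS ⇒ tttydydtydydtydS ⇒ tttydydtydydtydy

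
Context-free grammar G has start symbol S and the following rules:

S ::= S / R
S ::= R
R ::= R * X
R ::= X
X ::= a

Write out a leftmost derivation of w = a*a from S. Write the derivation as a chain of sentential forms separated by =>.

S => R => R*X => X*X => a*X => a*a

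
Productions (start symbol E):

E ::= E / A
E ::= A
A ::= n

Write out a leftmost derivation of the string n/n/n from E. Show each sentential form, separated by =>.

E => E/A => E/A/A => A/A/A => n/A/A => n/n/A => n/n/n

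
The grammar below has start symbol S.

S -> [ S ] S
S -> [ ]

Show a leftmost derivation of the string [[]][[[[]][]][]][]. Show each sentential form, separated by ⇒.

S ⇒ [S]S   [S -> [ S ] S]
[S]S ⇒ [[]]S   [S -> [ ]]
[[]]S ⇒ [[]][S]S   [S -> [ S ] S]
[[]][S]S ⇒ [[]][[S]S]S   [S -> [ S ] S]
[[]][[S]S]S ⇒ [[]][[[S]S]S]S   [S -> [ S ] S]
[[]][[[S]S]S]S ⇒ [[]][[[[]]S]S]S   [S -> [ ]]
[[]][[[[]]S]S]S ⇒ [[]][[[[]][]]S]S   [S -> [ ]]
[[]][[[[]][]]S]S ⇒ [[]][[[[]][]][]]S   [S -> [ ]]
[[]][[[[]][]][]]S ⇒ [[]][[[[]][]][]][]   [S -> [ ]]

S⇒[S]S⇒[[]]S⇒[[]][S]S⇒[[]][[S]S]S⇒[[]][[[S]S]S]S⇒[[]][[[[]]S]S]S⇒[[]][[[[]][]]S]S⇒[[]][[[[]][]][]]S⇒[[]][[[[]][]][]][]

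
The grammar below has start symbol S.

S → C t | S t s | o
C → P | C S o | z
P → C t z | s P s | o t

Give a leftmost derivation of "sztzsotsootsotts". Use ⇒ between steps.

S ⇒ Sts ⇒ Ctts ⇒ CSotts ⇒ CSoSotts ⇒ PSoSotts ⇒ sPsSoSotts ⇒ sCtzsSoSotts ⇒ sztzsSoSotts ⇒ sztzsStsoSotts ⇒ sztzsotsoSotts ⇒ sztzsotsoStsotts ⇒ sztzsotsootsotts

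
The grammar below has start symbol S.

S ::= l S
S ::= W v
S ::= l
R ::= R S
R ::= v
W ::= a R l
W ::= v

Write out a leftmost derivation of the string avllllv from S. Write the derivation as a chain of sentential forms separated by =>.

S=>Wv=>aRlv=>aRSlv=>aRSSlv=>aRSSSlv=>avSSSlv=>avlSSlv=>avllSlv=>avllllv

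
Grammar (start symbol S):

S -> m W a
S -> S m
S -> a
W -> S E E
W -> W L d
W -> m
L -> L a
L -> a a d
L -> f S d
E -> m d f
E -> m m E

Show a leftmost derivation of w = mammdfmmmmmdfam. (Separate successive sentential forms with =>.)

S => Sm   [S -> S m]
Sm => mWam   [S -> m W a]
mWam => mSEEam   [W -> S E E]
mSEEam => mSmEEam   [S -> S m]
mSmEEam => mamEEam   [S -> a]
mamEEam => mammdfEam   [E -> m d f]
mammdfEam => mammdfmmEam   [E -> m m E]
mammdfmmEam => mammdfmmmmEam   [E -> m m E]
mammdfmmmmEam => mammdfmmmmmdfam   [E -> m d f]

S => Sm => mWam => mSEEam => mSmEEam => mamEEam => mammdfEam => mammdfmmEam => mammdfmmmmEam => mammdfmmmmmdfam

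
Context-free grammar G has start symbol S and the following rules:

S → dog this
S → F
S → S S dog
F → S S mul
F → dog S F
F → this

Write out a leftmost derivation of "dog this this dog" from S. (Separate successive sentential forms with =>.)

S => S S dog => dog this S dog => dog this F dog => dog this this dog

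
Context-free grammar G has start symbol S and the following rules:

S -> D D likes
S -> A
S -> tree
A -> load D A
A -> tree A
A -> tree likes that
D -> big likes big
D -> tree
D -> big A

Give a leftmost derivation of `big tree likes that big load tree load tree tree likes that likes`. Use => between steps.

S => D D likes => big A D likes => big tree likes that D likes => big tree likes that big A likes => big tree likes that big load D A likes => big tree likes that big load tree A likes => big tree likes that big load tree load D A likes => big tree likes that big load tree load tree A likes => big tree likes that big load tree load tree tree likes that likes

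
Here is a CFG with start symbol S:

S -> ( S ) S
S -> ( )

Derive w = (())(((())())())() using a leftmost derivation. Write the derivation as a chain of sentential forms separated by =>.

S => (S)S => (())S => (())(S)S => (())((S)S)S => (())(((S)S)S)S => (())(((())S)S)S => (())(((())())S)S => (())(((())())())S => (())(((())())())()

S => (S)S   [S -> ( S ) S]
(S)S => (())S   [S -> ( )]
(())S => (())(S)S   [S -> ( S ) S]
(())(S)S => (())((S)S)S   [S -> ( S ) S]
(())((S)S)S => (())(((S)S)S)S   [S -> ( S ) S]
(())(((S)S)S)S => (())(((())S)S)S   [S -> ( )]
(())(((())S)S)S => (())(((())())S)S   [S -> ( )]
(())(((())())S)S => (())(((())())())S   [S -> ( )]
(())(((())())())S => (())(((())())())()   [S -> ( )]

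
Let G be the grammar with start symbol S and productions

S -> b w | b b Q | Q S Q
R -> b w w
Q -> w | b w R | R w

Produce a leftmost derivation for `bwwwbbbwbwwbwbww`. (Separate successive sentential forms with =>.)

S=>QSQ=>RwSQ=>bwwwSQ=>bwwwbbQQ=>bwwwbbbwRQ=>bwwwbbbwbwwQ=>bwwwbbbwbwwbwR=>bwwwbbbwbwwbwbww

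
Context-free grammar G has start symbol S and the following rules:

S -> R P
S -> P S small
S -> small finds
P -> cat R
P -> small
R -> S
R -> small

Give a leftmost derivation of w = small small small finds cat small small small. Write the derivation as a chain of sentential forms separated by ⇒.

S ⇒ P S small ⇒ small S small ⇒ small P S small small ⇒ small small S small small ⇒ small small R P small small ⇒ small small S P small small ⇒ small small small finds P small small ⇒ small small small finds cat R small small ⇒ small small small finds cat small small small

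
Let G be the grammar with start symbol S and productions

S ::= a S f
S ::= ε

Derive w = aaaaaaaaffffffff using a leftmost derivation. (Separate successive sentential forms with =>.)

S => aSf => aaSff => aaaSfff => aaaaSffff => aaaaaSfffff => aaaaaaSffffff => aaaaaaaSfffffff => aaaaaaaaSffffffff => aaaaaaaaffffffff

S => aSf   [S ::= a S f]
aSf => aaSff   [S ::= a S f]
aaSff => aaaSfff   [S ::= a S f]
aaaSfff => aaaaSffff   [S ::= a S f]
aaaaSffff => aaaaaSfffff   [S ::= a S f]
aaaaaSfffff => aaaaaaSffffff   [S ::= a S f]
aaaaaaSffffff => aaaaaaaSfffffff   [S ::= a S f]
aaaaaaaSfffffff => aaaaaaaaSffffffff   [S ::= a S f]
aaaaaaaaSffffffff => aaaaaaaaffffffff   [S ::= ε]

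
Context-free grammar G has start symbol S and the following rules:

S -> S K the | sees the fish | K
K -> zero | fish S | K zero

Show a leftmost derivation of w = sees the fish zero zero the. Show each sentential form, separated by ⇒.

S ⇒ S K the ⇒ sees the fish K the ⇒ sees the fish K zero the ⇒ sees the fish zero zero the

S ⇒ S K the   [S -> S K the]
S K the ⇒ sees the fish K the   [S -> sees the fish]
sees the fish K the ⇒ sees the fish K zero the   [K -> K zero]
sees the fish K zero the ⇒ sees the fish zero zero the   [K -> zero]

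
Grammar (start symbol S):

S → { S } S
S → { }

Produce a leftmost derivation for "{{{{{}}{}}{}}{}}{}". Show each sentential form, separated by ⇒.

S⇒{S}S⇒{{S}S}S⇒{{{S}S}S}S⇒{{{{S}S}S}S}S⇒{{{{{}}S}S}S}S⇒{{{{{}}{}}S}S}S⇒{{{{{}}{}}{}}S}S⇒{{{{{}}{}}{}}{}}S⇒{{{{{}}{}}{}}{}}{}

S ⇒ {S}S   [S → { S } S]
{S}S ⇒ {{S}S}S   [S → { S } S]
{{S}S}S ⇒ {{{S}S}S}S   [S → { S } S]
{{{S}S}S}S ⇒ {{{{S}S}S}S}S   [S → { S } S]
{{{{S}S}S}S}S ⇒ {{{{{}}S}S}S}S   [S → { }]
{{{{{}}S}S}S}S ⇒ {{{{{}}{}}S}S}S   [S → { }]
{{{{{}}{}}S}S}S ⇒ {{{{{}}{}}{}}S}S   [S → { }]
{{{{{}}{}}{}}S}S ⇒ {{{{{}}{}}{}}{}}S   [S → { }]
{{{{{}}{}}{}}{}}S ⇒ {{{{{}}{}}{}}{}}{}   [S → { }]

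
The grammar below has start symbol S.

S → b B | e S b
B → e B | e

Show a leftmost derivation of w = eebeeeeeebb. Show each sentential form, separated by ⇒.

S ⇒ eSb   [S → e S b]
eSb ⇒ eeSbb   [S → e S b]
eeSbb ⇒ eebBbb   [S → b B]
eebBbb ⇒ eebeBbb   [B → e B]
eebeBbb ⇒ eebeeBbb   [B → e B]
eebeeBbb ⇒ eebeeeBbb   [B → e B]
eebeeeBbb ⇒ eebeeeeBbb   [B → e B]
eebeeeeBbb ⇒ eebeeeeeBbb   [B → e B]
eebeeeeeBbb ⇒ eebeeeeeebb   [B → e]

S ⇒ eSb ⇒ eeSbb ⇒ eebBbb ⇒ eebeBbb ⇒ eebeeBbb ⇒ eebeeeBbb ⇒ eebeeeeBbb ⇒ eebeeeeeBbb ⇒ eebeeeeeebb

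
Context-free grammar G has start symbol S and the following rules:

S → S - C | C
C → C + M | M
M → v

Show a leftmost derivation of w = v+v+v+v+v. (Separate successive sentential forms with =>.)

S=>C=>C+M=>C+M+M=>C+M+M+M=>C+M+M+M+M=>M+M+M+M+M=>v+M+M+M+M=>v+v+M+M+M=>v+v+v+M+M=>v+v+v+v+M=>v+v+v+v+v

S => C   [S → C]
C => C+M   [C → C + M]
C+M => C+M+M   [C → C + M]
C+M+M => C+M+M+M   [C → C + M]
C+M+M+M => C+M+M+M+M   [C → C + M]
C+M+M+M+M => M+M+M+M+M   [C → M]
M+M+M+M+M => v+M+M+M+M   [M → v]
v+M+M+M+M => v+v+M+M+M   [M → v]
v+v+M+M+M => v+v+v+M+M   [M → v]
v+v+v+M+M => v+v+v+v+M   [M → v]
v+v+v+v+M => v+v+v+v+v   [M → v]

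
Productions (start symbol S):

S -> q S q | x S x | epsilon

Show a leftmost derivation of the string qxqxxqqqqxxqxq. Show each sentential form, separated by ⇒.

S ⇒ qSq   [S -> q S q]
qSq ⇒ qxSxq   [S -> x S x]
qxSxq ⇒ qxqSqxq   [S -> q S q]
qxqSqxq ⇒ qxqxSxqxq   [S -> x S x]
qxqxSxqxq ⇒ qxqxxSxxqxq   [S -> x S x]
qxqxxSxxqxq ⇒ qxqxxqSqxxqxq   [S -> q S q]
qxqxxqSqxxqxq ⇒ qxqxxqqSqqxxqxq   [S -> q S q]
qxqxxqqSqqxxqxq ⇒ qxqxxqqqqxxqxq   [S -> epsilon]

S ⇒ qSq ⇒ qxSxq ⇒ qxqSqxq ⇒ qxqxSxqxq ⇒ qxqxxSxxqxq ⇒ qxqxxqSqxxqxq ⇒ qxqxxqqSqqxxqxq ⇒ qxqxxqqqqxxqxq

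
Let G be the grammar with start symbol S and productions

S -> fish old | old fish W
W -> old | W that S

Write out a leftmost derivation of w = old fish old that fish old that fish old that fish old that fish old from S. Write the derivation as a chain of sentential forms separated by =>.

S => old fish W => old fish W that S => old fish W that S that S => old fish W that S that S that S => old fish W that S that S that S that S => old fish old that S that S that S that S => old fish old that fish old that S that S that S => old fish old that fish old that fish old that S that S => old fish old that fish old that fish old that fish old that S => old fish old that fish old that fish old that fish old that fish old

S => old fish W   [S -> old fish W]
old fish W => old fish W that S   [W -> W that S]
old fish W that S => old fish W that S that S   [W -> W that S]
old fish W that S that S => old fish W that S that S that S   [W -> W that S]
old fish W that S that S that S => old fish W that S that S that S that S   [W -> W that S]
old fish W that S that S that S that S => old fish old that S that S that S that S   [W -> old]
old fish old that S that S that S that S => old fish old that fish old that S that S that S   [S -> fish old]
old fish old that fish old that S that S that S => old fish old that fish old that fish old that S that S   [S -> fish old]
old fish old that fish old that fish old that S that S => old fish old that fish old that fish old that fish old that S   [S -> fish old]
old fish old that fish old that fish old that fish old that S => old fish old that fish old that fish old that fish old that fish old   [S -> fish old]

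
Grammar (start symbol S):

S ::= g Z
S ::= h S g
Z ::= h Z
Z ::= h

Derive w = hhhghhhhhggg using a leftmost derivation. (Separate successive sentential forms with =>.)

S => hSg   [S ::= h S g]
hSg => hhSgg   [S ::= h S g]
hhSgg => hhhSggg   [S ::= h S g]
hhhSggg => hhhgZggg   [S ::= g Z]
hhhgZggg => hhhghZggg   [Z ::= h Z]
hhhghZggg => hhhghhZggg   [Z ::= h Z]
hhhghhZggg => hhhghhhZggg   [Z ::= h Z]
hhhghhhZggg => hhhghhhhZggg   [Z ::= h Z]
hhhghhhhZggg => hhhghhhhhggg   [Z ::= h]

S => hSg => hhSgg => hhhSggg => hhhgZggg => hhhghZggg => hhhghhZggg => hhhghhhZggg => hhhghhhhZggg => hhhghhhhhggg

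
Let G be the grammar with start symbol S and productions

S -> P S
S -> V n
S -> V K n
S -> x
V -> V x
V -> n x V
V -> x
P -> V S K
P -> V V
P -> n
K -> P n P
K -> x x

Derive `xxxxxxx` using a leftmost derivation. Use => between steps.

S => PS => VSKS => xSKS => xPSKS => xVVSKS => xxVSKS => xxxSKS => xxxxKS => xxxxxxS => xxxxxxx

S => PS   [S -> P S]
PS => VSKS   [P -> V S K]
VSKS => xSKS   [V -> x]
xSKS => xPSKS   [S -> P S]
xPSKS => xVVSKS   [P -> V V]
xVVSKS => xxVSKS   [V -> x]
xxVSKS => xxxSKS   [V -> x]
xxxSKS => xxxxKS   [S -> x]
xxxxKS => xxxxxxS   [K -> x x]
xxxxxxS => xxxxxxx   [S -> x]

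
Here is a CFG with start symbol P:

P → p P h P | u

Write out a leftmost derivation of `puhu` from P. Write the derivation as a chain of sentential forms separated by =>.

P => pPhP   [P → p P h P]
pPhP => puhP   [P → u]
puhP => puhu   [P → u]

P => pPhP => puhP => puhu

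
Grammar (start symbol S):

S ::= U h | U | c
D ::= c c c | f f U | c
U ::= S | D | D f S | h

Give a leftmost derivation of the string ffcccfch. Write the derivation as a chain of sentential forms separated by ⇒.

S ⇒ Uh ⇒ Dh ⇒ ffUh ⇒ ffDfSh ⇒ ffcccfSh ⇒ ffcccfUh ⇒ ffcccfDh ⇒ ffcccfch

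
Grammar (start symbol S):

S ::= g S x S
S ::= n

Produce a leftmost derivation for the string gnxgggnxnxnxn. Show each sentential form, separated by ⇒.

S ⇒ gSxS ⇒ gnxS ⇒ gnxgSxS ⇒ gnxggSxSxS ⇒ gnxgggSxSxSxS ⇒ gnxgggnxSxSxS ⇒ gnxgggnxnxSxS ⇒ gnxgggnxnxnxS ⇒ gnxgggnxnxnxn

S ⇒ gSxS   [S ::= g S x S]
gSxS ⇒ gnxS   [S ::= n]
gnxS ⇒ gnxgSxS   [S ::= g S x S]
gnxgSxS ⇒ gnxggSxSxS   [S ::= g S x S]
gnxggSxSxS ⇒ gnxgggSxSxSxS   [S ::= g S x S]
gnxgggSxSxSxS ⇒ gnxgggnxSxSxS   [S ::= n]
gnxgggnxSxSxS ⇒ gnxgggnxnxSxS   [S ::= n]
gnxgggnxnxSxS ⇒ gnxgggnxnxnxS   [S ::= n]
gnxgggnxnxnxS ⇒ gnxgggnxnxnxn   [S ::= n]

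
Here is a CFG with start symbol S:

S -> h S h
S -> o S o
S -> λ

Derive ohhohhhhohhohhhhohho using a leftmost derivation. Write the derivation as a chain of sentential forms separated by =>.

S => oSo   [S -> o S o]
oSo => ohSho   [S -> h S h]
ohSho => ohhShho   [S -> h S h]
ohhShho => ohhoSohho   [S -> o S o]
ohhoSohho => ohhohShohho   [S -> h S h]
ohhohShohho => ohhohhShhohho   [S -> h S h]
ohhohhShhohho => ohhohhhShhhohho   [S -> h S h]
ohhohhhShhhohho => ohhohhhhShhhhohho   [S -> h S h]
ohhohhhhShhhhohho => ohhohhhhoSohhhhohho   [S -> o S o]
ohhohhhhoSohhhhohho => ohhohhhhohShohhhhohho   [S -> h S h]
ohhohhhhohShohhhhohho => ohhohhhhohhohhhhohho   [S -> λ]

S => oSo => ohSho => ohhShho => ohhoSohho => ohhohShohho => ohhohhShhohho => ohhohhhShhhohho => ohhohhhhShhhhohho => ohhohhhhoSohhhhohho => ohhohhhhohShohhhhohho => ohhohhhhohhohhhhohho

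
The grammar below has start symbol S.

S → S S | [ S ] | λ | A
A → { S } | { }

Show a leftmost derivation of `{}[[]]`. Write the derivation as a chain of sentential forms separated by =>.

S => SS   [S → S S]
SS => AS   [S → A]
AS => {}S   [A → { }]
{}S => {}[S]   [S → [ S ]]
{}[S] => {}[[S]]   [S → [ S ]]
{}[[S]] => {}[[]]   [S → λ]

S => SS => AS => {}S => {}[S] => {}[[S]] => {}[[]]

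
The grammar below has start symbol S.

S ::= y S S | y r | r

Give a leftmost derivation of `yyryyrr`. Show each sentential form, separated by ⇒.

S ⇒ ySS ⇒ yyrS ⇒ yyrySS ⇒ yyryyrS ⇒ yyryyrr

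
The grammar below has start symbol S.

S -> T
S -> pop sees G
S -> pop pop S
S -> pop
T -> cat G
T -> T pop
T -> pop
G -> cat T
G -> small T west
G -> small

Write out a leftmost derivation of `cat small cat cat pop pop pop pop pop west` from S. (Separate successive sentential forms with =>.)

S => T => cat G => cat small T west => cat small T pop west => cat small T pop pop west => cat small T pop pop pop west => cat small cat G pop pop pop west => cat small cat cat T pop pop pop west => cat small cat cat T pop pop pop pop west => cat small cat cat pop pop pop pop pop west

S => T   [S -> T]
T => cat G   [T -> cat G]
cat G => cat small T west   [G -> small T west]
cat small T west => cat small T pop west   [T -> T pop]
cat small T pop west => cat small T pop pop west   [T -> T pop]
cat small T pop pop west => cat small T pop pop pop west   [T -> T pop]
cat small T pop pop pop west => cat small cat G pop pop pop west   [T -> cat G]
cat small cat G pop pop pop west => cat small cat cat T pop pop pop west   [G -> cat T]
cat small cat cat T pop pop pop west => cat small cat cat T pop pop pop pop west   [T -> T pop]
cat small cat cat T pop pop pop pop west => cat small cat cat pop pop pop pop pop west   [T -> pop]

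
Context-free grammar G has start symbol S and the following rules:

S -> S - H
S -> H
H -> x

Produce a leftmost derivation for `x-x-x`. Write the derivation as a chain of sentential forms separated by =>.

S=>S-H=>S-H-H=>H-H-H=>x-H-H=>x-x-H=>x-x-x

S => S-H   [S -> S - H]
S-H => S-H-H   [S -> S - H]
S-H-H => H-H-H   [S -> H]
H-H-H => x-H-H   [H -> x]
x-H-H => x-x-H   [H -> x]
x-x-H => x-x-x   [H -> x]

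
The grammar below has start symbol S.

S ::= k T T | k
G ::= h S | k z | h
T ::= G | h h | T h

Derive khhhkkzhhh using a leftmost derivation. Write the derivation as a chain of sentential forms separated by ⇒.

S ⇒ kTT ⇒ khhT ⇒ khhG ⇒ khhhS ⇒ khhhkTT ⇒ khhhkThT ⇒ khhhkGhT ⇒ khhhkkzhT ⇒ khhhkkzhhh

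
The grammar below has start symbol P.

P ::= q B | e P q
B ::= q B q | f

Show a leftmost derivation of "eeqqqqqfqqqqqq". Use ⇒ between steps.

P⇒ePq⇒eePqq⇒eeqBqq⇒eeqqBqqq⇒eeqqqBqqqq⇒eeqqqqBqqqqq⇒eeqqqqqBqqqqqq⇒eeqqqqqfqqqqqq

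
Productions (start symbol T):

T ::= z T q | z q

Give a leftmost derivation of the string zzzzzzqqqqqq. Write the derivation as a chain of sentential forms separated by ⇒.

T ⇒ zTq   [T ::= z T q]
zTq ⇒ zzTqq   [T ::= z T q]
zzTqq ⇒ zzzTqqq   [T ::= z T q]
zzzTqqq ⇒ zzzzTqqqq   [T ::= z T q]
zzzzTqqqq ⇒ zzzzzTqqqqq   [T ::= z T q]
zzzzzTqqqqq ⇒ zzzzzzqqqqqq   [T ::= z q]

T ⇒ zTq ⇒ zzTqq ⇒ zzzTqqq ⇒ zzzzTqqqq ⇒ zzzzzTqqqqq ⇒ zzzzzzqqqqqq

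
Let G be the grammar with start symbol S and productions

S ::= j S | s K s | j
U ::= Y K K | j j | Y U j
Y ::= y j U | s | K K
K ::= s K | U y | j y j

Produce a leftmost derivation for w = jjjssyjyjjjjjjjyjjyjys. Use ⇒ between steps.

S ⇒ jS   [S ::= j S]
jS ⇒ jjS   [S ::= j S]
jjS ⇒ jjjS   [S ::= j S]
jjjS ⇒ jjjsKs   [S ::= s K s]
jjjsKs ⇒ jjjssKs   [K ::= s K]
jjjssKs ⇒ jjjssUys   [K ::= U y]
jjjssUys ⇒ jjjssYKKys   [U ::= Y K K]
jjjssYKKys ⇒ jjjssyjUKKys   [Y ::= y j U]
jjjssyjUKKys ⇒ jjjssyjYUjKKys   [U ::= Y U j]
jjjssyjYUjKKys ⇒ jjjssyjyjUUjKKys   [Y ::= y j U]
jjjssyjyjUUjKKys ⇒ jjjssyjyjjjUjKKys   [U ::= j j]
jjjssyjyjjjUjKKys ⇒ jjjssyjyjjjjjjKKys   [U ::= j j]
jjjssyjyjjjjjjKKys ⇒ jjjssyjyjjjjjjjyjKys   [K ::= j y j]
jjjssyjyjjjjjjjyjKys ⇒ jjjssyjyjjjjjjjyjjyjys   [K ::= j y j]

S ⇒ jS ⇒ jjS ⇒ jjjS ⇒ jjjsKs ⇒ jjjssKs ⇒ jjjssUys ⇒ jjjssYKKys ⇒ jjjssyjUKKys ⇒ jjjssyjYUjKKys ⇒ jjjssyjyjUUjKKys ⇒ jjjssyjyjjjUjKKys ⇒ jjjssyjyjjjjjjKKys ⇒ jjjssyjyjjjjjjjyjKys ⇒ jjjssyjyjjjjjjjyjjyjys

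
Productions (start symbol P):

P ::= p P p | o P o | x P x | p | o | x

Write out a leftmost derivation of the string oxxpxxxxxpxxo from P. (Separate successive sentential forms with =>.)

P=>oPo=>oxPxo=>oxxPxxo=>oxxpPpxxo=>oxxpxPxpxxo=>oxxpxxPxxpxxo=>oxxpxxxxxpxxo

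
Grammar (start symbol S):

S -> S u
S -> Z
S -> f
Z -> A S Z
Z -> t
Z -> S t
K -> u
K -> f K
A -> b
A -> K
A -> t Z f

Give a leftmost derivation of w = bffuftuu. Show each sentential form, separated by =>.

S => Su => Suu => Zuu => ASZuu => bSZuu => bfZuu => bfASZuu => bfKSZuu => bffKSZuu => bffuSZuu => bffufZuu => bffuftuu

S => Su   [S -> S u]
Su => Suu   [S -> S u]
Suu => Zuu   [S -> Z]
Zuu => ASZuu   [Z -> A S Z]
ASZuu => bSZuu   [A -> b]
bSZuu => bfZuu   [S -> f]
bfZuu => bfASZuu   [Z -> A S Z]
bfASZuu => bfKSZuu   [A -> K]
bfKSZuu => bffKSZuu   [K -> f K]
bffKSZuu => bffuSZuu   [K -> u]
bffuSZuu => bffufZuu   [S -> f]
bffufZuu => bffuftuu   [Z -> t]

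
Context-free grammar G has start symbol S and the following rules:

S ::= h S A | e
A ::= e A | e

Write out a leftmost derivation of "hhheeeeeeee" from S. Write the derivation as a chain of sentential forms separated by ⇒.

S ⇒ hSA ⇒ hhSAA ⇒ hhhSAAA ⇒ hhheAAA ⇒ hhheeAAA ⇒ hhheeeAA ⇒ hhheeeeAA ⇒ hhheeeeeA ⇒ hhheeeeeeA ⇒ hhheeeeeeeA ⇒ hhheeeeeeee

S ⇒ hSA   [S ::= h S A]
hSA ⇒ hhSAA   [S ::= h S A]
hhSAA ⇒ hhhSAAA   [S ::= h S A]
hhhSAAA ⇒ hhheAAA   [S ::= e]
hhheAAA ⇒ hhheeAAA   [A ::= e A]
hhheeAAA ⇒ hhheeeAA   [A ::= e]
hhheeeAA ⇒ hhheeeeAA   [A ::= e A]
hhheeeeAA ⇒ hhheeeeeA   [A ::= e]
hhheeeeeA ⇒ hhheeeeeeA   [A ::= e A]
hhheeeeeeA ⇒ hhheeeeeeeA   [A ::= e A]
hhheeeeeeeA ⇒ hhheeeeeeee   [A ::= e]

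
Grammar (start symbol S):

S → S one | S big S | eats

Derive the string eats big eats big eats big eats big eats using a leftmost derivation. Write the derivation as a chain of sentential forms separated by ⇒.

S ⇒ S big S   [S → S big S]
S big S ⇒ S big S big S   [S → S big S]
S big S big S ⇒ S big S big S big S   [S → S big S]
S big S big S big S ⇒ S big S big S big S big S   [S → S big S]
S big S big S big S big S ⇒ eats big S big S big S big S   [S → eats]
eats big S big S big S big S ⇒ eats big eats big S big S big S   [S → eats]
eats big eats big S big S big S ⇒ eats big eats big eats big S big S   [S → eats]
eats big eats big eats big S big S ⇒ eats big eats big eats big eats big S   [S → eats]
eats big eats big eats big eats big S ⇒ eats big eats big eats big eats big eats   [S → eats]

S ⇒ S big S ⇒ S big S big S ⇒ S big S big S big S ⇒ S big S big S big S big S ⇒ eats big S big S big S big S ⇒ eats big eats big S big S big S ⇒ eats big eats big eats big S big S ⇒ eats big eats big eats big eats big S ⇒ eats big eats big eats big eats big eats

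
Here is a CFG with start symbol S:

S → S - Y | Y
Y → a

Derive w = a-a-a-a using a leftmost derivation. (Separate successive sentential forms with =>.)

S => S-Y => S-Y-Y => S-Y-Y-Y => Y-Y-Y-Y => a-Y-Y-Y => a-a-Y-Y => a-a-a-Y => a-a-a-a

S => S-Y   [S → S - Y]
S-Y => S-Y-Y   [S → S - Y]
S-Y-Y => S-Y-Y-Y   [S → S - Y]
S-Y-Y-Y => Y-Y-Y-Y   [S → Y]
Y-Y-Y-Y => a-Y-Y-Y   [Y → a]
a-Y-Y-Y => a-a-Y-Y   [Y → a]
a-a-Y-Y => a-a-a-Y   [Y → a]
a-a-a-Y => a-a-a-a   [Y → a]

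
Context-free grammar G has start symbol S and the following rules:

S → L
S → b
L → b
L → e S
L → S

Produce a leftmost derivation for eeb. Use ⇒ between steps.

S ⇒ L   [S → L]
L ⇒ eS   [L → e S]
eS ⇒ eL   [S → L]
eL ⇒ eeS   [L → e S]
eeS ⇒ eeb   [S → b]

S ⇒ L ⇒ eS ⇒ eL ⇒ eeS ⇒ eeb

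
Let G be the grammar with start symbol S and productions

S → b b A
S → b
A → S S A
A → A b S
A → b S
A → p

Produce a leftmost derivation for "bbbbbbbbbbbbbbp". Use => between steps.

S=>bbA=>bbSSA=>bbbSA=>bbbbA=>bbbbbS=>bbbbbbbA=>bbbbbbbSSA=>bbbbbbbbbASA=>bbbbbbbbbAbSSA=>bbbbbbbbbbSbSSA=>bbbbbbbbbbbbSSA=>bbbbbbbbbbbbbSA=>bbbbbbbbbbbbbbA=>bbbbbbbbbbbbbbp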